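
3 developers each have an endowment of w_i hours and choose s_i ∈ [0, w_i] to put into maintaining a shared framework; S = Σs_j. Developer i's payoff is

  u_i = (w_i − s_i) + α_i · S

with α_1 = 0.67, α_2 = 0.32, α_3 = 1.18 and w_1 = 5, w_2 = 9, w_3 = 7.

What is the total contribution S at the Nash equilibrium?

∂u_i/∂s_i = α_i − 1, so developer i contributes w_i if α_i > 1, else 0.
α_i > 1 for i ∈ {3}; NE contributions (0, 0, 7), S = 7.

7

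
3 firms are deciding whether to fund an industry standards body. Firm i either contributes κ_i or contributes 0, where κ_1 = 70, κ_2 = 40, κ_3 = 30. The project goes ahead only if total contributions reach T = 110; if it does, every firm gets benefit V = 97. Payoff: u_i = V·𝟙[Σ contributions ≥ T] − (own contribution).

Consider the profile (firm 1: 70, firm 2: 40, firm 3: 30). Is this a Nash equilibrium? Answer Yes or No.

Total = 140 ≥ 110: provided.
Firm 1 (pledges 70, payoff 27): dropping to 0 → total 70, payoff 0. No gain.
Firm 2 (pledges 40, payoff 57): dropping to 0 → total 100, payoff 0. No gain.
Firm 3 (pledges 30, payoff 67): dropping to 0 → total 110, payoff 97. Profitable deviation.

No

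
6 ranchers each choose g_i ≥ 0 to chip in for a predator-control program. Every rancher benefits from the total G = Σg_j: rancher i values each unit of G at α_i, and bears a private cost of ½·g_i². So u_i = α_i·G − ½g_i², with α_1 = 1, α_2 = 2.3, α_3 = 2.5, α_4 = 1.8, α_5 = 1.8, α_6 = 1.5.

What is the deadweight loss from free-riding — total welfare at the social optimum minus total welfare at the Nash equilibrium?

Rancher i's FOC: ∂u_i/∂g_i = α_i − g_i = 0, so g_i* = α_i.
NE contributions = (1, 2.3, 2.5, 1.8, 1.8, 1.5); G = 10.9.
W^NE = (Σα)·G − ½Σα_i² = 10.9² − ½·21.27 = 108.175.
Planner sets g_i = Σα_j = 10.9 for every i, so G^SO = 6·10.9 = 65.4.
W^SO = (Σα)·G^SO − ½·6·(Σα)² = (6/2)·10.9² = 356.43.
Deadweight loss = W^SO − W^NE = 248.255.

248.255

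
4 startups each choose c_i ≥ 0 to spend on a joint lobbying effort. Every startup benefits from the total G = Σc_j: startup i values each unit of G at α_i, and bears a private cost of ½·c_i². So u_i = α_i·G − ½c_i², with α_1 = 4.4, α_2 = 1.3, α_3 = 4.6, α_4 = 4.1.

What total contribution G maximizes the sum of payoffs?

57.6

Planner FOC: ∂(Σu_j)/∂c_i = (Σα_j) − c_i = 0, so c_i^SO = Σα_j = 14.4 for every i; G^SO = 57.6.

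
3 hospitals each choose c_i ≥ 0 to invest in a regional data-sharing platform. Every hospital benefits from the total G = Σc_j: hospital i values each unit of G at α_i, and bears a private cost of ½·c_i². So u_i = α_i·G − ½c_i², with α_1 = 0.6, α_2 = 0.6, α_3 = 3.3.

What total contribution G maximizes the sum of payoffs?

13.5

Planner FOC: ∂(Σu_j)/∂c_i = (Σα_j) − c_i = 0, so c_i^SO = Σα_j = 4.5 for every i; G^SO = 13.5.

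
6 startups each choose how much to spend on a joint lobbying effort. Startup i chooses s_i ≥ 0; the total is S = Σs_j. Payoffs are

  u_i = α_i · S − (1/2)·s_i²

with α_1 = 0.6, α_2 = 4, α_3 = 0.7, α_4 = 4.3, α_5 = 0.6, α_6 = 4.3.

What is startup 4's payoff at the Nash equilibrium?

Startup i's FOC: ∂u_i/∂s_i = α_i − s_i = 0, so s_i* = α_i.
NE contributions = (0.6, 4, 0.7, 4.3, 0.6, 4.3); S = 14.5.
u_4 = α_4·S − ½·(s_4)² = 4.3·14.5 − ½·4.3² = 53.105.

53.105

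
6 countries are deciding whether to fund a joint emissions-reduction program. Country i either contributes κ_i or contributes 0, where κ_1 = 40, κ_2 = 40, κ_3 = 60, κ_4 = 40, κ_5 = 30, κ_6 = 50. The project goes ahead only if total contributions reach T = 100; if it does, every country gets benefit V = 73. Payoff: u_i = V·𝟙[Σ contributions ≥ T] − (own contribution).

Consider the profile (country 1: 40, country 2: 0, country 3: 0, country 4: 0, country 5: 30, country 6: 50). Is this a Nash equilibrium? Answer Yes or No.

Yes

Total = 120 ≥ 100: provided.
Country 1 (pledges 40, payoff 33): dropping to 0 → total 80, payoff 0. No gain.
Country 2 (pledges 0, payoff 73): pledging 40 → total 160, payoff 33. No gain.
Country 3 (pledges 0, payoff 73): pledging 60 → total 180, payoff 13. No gain.
Country 4 (pledges 0, payoff 73): pledging 40 → total 160, payoff 33. No gain.
Country 5 (pledges 30, payoff 43): dropping to 0 → total 90, payoff 0. No gain.
Country 6 (pledges 50, payoff 23): dropping to 0 → total 70, payoff 0. No gain.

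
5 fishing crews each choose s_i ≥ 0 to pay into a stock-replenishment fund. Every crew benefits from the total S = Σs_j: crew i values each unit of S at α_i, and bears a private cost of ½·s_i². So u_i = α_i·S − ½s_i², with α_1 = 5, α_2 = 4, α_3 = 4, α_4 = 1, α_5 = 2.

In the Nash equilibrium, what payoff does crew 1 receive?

Crew i's FOC: ∂u_i/∂s_i = α_i − s_i = 0, so s_i* = α_i.
NE contributions = (5, 4, 4, 1, 2); S = 16.
u_1 = α_1·S − ½·(s_1)² = 5·16 − ½·5² = 67.5.

67.5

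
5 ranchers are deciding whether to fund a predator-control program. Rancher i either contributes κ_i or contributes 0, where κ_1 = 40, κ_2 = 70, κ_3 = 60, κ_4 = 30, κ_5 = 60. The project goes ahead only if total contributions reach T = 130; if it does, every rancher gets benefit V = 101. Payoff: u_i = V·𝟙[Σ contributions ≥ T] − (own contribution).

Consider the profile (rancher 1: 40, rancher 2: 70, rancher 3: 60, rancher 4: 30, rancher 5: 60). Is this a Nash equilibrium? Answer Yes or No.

No

Total = 260 ≥ 130: provided.
Rancher 1 (pledges 40, payoff 61): dropping to 0 → total 220, payoff 101. Profitable deviation.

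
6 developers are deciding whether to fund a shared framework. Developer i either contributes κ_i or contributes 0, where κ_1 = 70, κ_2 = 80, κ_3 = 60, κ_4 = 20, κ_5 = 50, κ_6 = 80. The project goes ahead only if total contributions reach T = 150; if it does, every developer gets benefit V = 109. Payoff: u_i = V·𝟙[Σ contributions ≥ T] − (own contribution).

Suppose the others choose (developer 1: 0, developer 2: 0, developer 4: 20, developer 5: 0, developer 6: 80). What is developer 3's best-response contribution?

60

Others' total = 100. Contributing 60 brings total to 160 ≥ 150: gain V − κ_3 = 49.
Best response: 60.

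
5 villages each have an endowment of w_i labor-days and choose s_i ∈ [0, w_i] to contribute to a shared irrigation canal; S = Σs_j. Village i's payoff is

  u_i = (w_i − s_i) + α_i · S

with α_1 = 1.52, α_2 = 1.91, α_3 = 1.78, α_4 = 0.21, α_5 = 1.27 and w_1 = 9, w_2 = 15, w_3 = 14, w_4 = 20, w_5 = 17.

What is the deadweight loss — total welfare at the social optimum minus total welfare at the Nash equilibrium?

∂u_i/∂s_i = α_i − 1, so village i contributes w_i if α_i > 1, else 0.
α_i > 1 for i ∈ {1, 2, 3, 5}; NE contributions (9, 15, 14, 0, 17), S = 55.
W^NE = Σw_i − S^NE + (Σα_i)·S^NE = 75 + 5.69·55 = 387.95.
Planner: ∂(Σu_j)/∂s_i = Σα_j − 1 = 5.69 > 0, so everyone contributes w_i; S^SO = 75, W^SO = 75 + 5.69·75 = 501.75.
Deadweight loss = 113.8.

113.8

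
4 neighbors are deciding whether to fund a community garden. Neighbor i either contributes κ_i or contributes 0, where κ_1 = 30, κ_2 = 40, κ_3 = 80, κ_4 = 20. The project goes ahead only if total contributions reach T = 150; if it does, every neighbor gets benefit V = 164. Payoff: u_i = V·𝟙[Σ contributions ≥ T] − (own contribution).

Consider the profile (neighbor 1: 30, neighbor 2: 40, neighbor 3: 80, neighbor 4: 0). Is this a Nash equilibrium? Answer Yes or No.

Total = 150 ≥ 150: provided.
Neighbor 1 (pledges 30, payoff 134): dropping to 0 → total 120, payoff 0. No gain.
Neighbor 2 (pledges 40, payoff 124): dropping to 0 → total 110, payoff 0. No gain.
Neighbor 3 (pledges 80, payoff 84): dropping to 0 → total 70, payoff 0. No gain.
Neighbor 4 (pledges 0, payoff 164): pledging 20 → total 170, payoff 144. No gain.

Yes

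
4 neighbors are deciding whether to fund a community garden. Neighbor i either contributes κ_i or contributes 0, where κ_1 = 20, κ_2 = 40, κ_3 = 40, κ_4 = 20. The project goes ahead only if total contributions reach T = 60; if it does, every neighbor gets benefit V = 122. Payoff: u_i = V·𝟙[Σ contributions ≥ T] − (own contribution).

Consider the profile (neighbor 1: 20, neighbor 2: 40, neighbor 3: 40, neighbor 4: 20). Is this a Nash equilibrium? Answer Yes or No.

Total = 120 ≥ 60: provided.
Neighbor 1 (pledges 20, payoff 102): dropping to 0 → total 100, payoff 122. Profitable deviation.

No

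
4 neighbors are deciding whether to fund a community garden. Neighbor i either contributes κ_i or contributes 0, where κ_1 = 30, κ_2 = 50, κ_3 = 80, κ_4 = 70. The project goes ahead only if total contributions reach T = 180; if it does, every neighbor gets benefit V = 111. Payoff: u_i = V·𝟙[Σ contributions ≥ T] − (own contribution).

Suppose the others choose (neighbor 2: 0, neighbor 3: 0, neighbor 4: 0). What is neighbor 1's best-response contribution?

Others' total = 0. Even contributing 30 gives 30 < 180: no benefit either way.
Best response: 0.

0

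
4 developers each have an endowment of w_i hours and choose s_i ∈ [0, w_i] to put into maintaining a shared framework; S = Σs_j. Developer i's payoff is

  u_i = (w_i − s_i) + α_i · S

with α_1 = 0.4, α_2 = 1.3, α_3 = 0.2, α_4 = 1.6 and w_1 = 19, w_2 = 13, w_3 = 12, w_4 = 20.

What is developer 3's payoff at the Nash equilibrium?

18.6

∂u_i/∂s_i = α_i − 1, so developer i contributes w_i if α_i > 1, else 0.
α_i > 1 for i ∈ {2, 4}; NE contributions (0, 13, 0, 20), S = 33.
u_3 = (12 − 0) + 0.2·33 = 18.6.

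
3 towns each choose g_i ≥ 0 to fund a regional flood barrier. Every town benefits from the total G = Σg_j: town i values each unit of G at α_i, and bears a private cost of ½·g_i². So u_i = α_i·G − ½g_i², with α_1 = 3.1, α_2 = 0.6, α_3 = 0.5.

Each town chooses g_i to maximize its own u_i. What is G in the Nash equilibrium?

Town i's FOC: ∂u_i/∂g_i = α_i − g_i = 0, so g_i* = α_i.
NE contributions = (3.1, 0.6, 0.5); G = 4.2.

4.2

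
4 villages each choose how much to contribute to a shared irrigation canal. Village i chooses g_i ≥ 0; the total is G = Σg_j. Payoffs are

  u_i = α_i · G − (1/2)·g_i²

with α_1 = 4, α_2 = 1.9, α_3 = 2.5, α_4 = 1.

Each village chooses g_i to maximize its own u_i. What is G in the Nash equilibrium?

Village i's FOC: ∂u_i/∂g_i = α_i − g_i = 0, so g_i* = α_i.
NE contributions = (4, 1.9, 2.5, 1); G = 9.4.

9.4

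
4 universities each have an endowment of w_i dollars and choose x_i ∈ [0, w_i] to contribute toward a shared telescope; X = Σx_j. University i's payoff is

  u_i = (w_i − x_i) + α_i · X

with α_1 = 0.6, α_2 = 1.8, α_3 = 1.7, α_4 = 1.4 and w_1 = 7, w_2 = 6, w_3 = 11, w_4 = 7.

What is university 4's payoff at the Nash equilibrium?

33.6

∂u_i/∂x_i = α_i − 1, so university i contributes w_i if α_i > 1, else 0.
α_i > 1 for i ∈ {2, 3, 4}; NE contributions (0, 6, 11, 7), X = 24.
u_4 = (7 − 7) + 1.4·24 = 33.6.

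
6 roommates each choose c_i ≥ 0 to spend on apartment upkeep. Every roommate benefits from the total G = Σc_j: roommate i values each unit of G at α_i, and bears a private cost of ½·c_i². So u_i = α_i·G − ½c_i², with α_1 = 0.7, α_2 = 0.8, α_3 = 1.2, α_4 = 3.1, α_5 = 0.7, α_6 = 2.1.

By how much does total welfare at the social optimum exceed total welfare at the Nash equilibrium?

Roommate i's FOC: ∂u_i/∂c_i = α_i − c_i = 0, so c_i* = α_i.
NE contributions = (0.7, 0.8, 1.2, 3.1, 0.7, 2.1); G = 8.6.
W^NE = (Σα)·G − ½Σα_i² = 8.6² − ½·17.08 = 65.42.
Planner sets c_i = Σα_j = 8.6 for every i, so G^SO = 6·8.6 = 51.6.
W^SO = (Σα)·G^SO − ½·6·(Σα)² = (6/2)·8.6² = 221.88.
Deadweight loss = W^SO − W^NE = 156.46.

156.46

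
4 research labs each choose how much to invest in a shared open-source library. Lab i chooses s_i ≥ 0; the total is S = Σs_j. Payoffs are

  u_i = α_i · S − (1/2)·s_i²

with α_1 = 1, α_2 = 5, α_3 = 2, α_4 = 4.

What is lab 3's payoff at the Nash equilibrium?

Lab i's FOC: ∂u_i/∂s_i = α_i − s_i = 0, so s_i* = α_i.
NE contributions = (1, 5, 2, 4); S = 12.
u_3 = α_3·S − ½·(s_3)² = 2·12 − ½·2² = 22.

22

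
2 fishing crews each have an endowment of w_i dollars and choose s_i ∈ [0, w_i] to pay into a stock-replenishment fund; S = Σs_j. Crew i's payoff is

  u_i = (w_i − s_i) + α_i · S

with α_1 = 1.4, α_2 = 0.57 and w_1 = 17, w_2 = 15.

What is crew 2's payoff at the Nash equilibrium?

∂u_i/∂s_i = α_i − 1, so crew i contributes w_i if α_i > 1, else 0.
α_i > 1 for i ∈ {1}; NE contributions (17, 0), S = 17.
u_2 = (15 − 0) + 0.57·17 = 24.69.

24.69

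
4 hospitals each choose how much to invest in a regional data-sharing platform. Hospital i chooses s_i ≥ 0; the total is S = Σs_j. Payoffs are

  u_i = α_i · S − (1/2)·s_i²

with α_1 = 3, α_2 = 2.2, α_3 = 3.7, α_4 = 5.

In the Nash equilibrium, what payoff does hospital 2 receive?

Hospital i's FOC: ∂u_i/∂s_i = α_i − s_i = 0, so s_i* = α_i.
NE contributions = (3, 2.2, 3.7, 5); S = 13.9.
u_2 = α_2·S − ½·(s_2)² = 2.2·13.9 − ½·2.2² = 28.16.

28.16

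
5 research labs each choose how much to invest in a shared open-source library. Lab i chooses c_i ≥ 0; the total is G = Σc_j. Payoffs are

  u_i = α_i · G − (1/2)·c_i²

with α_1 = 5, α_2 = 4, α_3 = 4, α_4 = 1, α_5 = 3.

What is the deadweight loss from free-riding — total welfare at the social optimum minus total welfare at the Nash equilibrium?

Lab i's FOC: ∂u_i/∂c_i = α_i − c_i = 0, so c_i* = α_i.
NE contributions = (5, 4, 4, 1, 3); G = 17.
W^NE = (Σα)·G − ½Σα_i² = 17² − ½·67 = 255.5.
Planner sets c_i = Σα_j = 17 for every i, so G^SO = 5·17 = 85.
W^SO = (Σα)·G^SO − ½·5·(Σα)² = (5/2)·17² = 722.5.
Deadweight loss = W^SO − W^NE = 467.

467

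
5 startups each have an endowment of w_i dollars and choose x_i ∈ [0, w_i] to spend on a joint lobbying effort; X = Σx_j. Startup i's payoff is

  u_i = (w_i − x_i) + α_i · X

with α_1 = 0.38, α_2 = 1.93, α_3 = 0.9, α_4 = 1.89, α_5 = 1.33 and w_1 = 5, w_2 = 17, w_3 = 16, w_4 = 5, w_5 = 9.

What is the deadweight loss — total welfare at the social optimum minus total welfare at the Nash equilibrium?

114.03

∂u_i/∂x_i = α_i − 1, so startup i contributes w_i if α_i > 1, else 0.
α_i > 1 for i ∈ {2, 4, 5}; NE contributions (0, 17, 0, 5, 9), X = 31.
W^NE = Σw_i − X^NE + (Σα_i)·X^NE = 52 + 5.43·31 = 220.33.
Planner: ∂(Σu_j)/∂x_i = Σα_j − 1 = 5.43 > 0, so everyone contributes w_i; X^SO = 52, W^SO = 52 + 5.43·52 = 334.36.
Deadweight loss = 114.03.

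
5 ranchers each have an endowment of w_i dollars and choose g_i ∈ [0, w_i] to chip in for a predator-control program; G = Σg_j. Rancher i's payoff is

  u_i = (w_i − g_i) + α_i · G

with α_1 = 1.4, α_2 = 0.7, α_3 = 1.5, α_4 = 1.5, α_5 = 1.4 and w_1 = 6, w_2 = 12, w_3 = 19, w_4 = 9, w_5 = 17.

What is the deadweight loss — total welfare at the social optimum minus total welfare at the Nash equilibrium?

66

∂u_i/∂g_i = α_i − 1, so rancher i contributes w_i if α_i > 1, else 0.
α_i > 1 for i ∈ {1, 3, 4, 5}; NE contributions (6, 0, 19, 9, 17), G = 51.
W^NE = Σw_i − G^NE + (Σα_i)·G^NE = 63 + 5.5·51 = 343.5.
Planner: ∂(Σu_j)/∂g_i = Σα_j − 1 = 5.5 > 0, so everyone contributes w_i; G^SO = 63, W^SO = 63 + 5.5·63 = 409.5.
Deadweight loss = 66.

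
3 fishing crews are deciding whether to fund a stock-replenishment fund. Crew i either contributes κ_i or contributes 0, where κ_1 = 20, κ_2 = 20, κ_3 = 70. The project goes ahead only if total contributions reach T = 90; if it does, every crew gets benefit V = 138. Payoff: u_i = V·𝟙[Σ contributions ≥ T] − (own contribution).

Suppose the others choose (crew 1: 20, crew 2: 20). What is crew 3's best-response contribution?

Others' total = 40. Contributing 70 brings total to 110 ≥ 90: gain V − κ_3 = 68.
Best response: 70.

70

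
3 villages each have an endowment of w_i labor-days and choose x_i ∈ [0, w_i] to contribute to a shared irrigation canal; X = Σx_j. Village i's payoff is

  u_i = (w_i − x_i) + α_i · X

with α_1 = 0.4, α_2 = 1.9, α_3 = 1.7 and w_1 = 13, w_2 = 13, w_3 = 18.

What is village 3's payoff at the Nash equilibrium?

52.7

∂u_i/∂x_i = α_i − 1, so village i contributes w_i if α_i > 1, else 0.
α_i > 1 for i ∈ {2, 3}; NE contributions (0, 13, 18), X = 31.
u_3 = (18 − 18) + 1.7·31 = 52.7.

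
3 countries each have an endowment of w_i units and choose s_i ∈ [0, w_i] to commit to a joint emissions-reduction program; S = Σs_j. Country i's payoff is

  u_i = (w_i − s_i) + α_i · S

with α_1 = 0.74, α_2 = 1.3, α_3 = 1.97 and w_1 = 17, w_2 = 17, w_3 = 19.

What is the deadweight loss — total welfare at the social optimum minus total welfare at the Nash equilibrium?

∂u_i/∂s_i = α_i − 1, so country i contributes w_i if α_i > 1, else 0.
α_i > 1 for i ∈ {2, 3}; NE contributions (0, 17, 19), S = 36.
W^NE = Σw_i − S^NE + (Σα_i)·S^NE = 53 + 3.01·36 = 161.36.
Planner: ∂(Σu_j)/∂s_i = Σα_j − 1 = 3.01 > 0, so everyone contributes w_i; S^SO = 53, W^SO = 53 + 3.01·53 = 212.53.
Deadweight loss = 51.17.

51.17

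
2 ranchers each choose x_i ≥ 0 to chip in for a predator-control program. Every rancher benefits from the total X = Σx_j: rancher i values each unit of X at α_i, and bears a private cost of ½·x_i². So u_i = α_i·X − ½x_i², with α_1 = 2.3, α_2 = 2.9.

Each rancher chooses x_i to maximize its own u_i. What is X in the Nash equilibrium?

5.2

Rancher i's FOC: ∂u_i/∂x_i = α_i − x_i = 0, so x_i* = α_i.
NE contributions = (2.3, 2.9); X = 5.2.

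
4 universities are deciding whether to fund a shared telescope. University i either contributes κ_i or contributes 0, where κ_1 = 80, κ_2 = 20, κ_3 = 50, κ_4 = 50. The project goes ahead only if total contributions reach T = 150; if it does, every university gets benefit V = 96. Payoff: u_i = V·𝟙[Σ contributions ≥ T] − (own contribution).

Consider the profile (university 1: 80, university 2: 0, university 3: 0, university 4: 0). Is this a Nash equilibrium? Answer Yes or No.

Total = 80 < 150: not provided.
University 1 (pledges 80, payoff -80): dropping to 0 → total 0, payoff 0. Profitable deviation.

No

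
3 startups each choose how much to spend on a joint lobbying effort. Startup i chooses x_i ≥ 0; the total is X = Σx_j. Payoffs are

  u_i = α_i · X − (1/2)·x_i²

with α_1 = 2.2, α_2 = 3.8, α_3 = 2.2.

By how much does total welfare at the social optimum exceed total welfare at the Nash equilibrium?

Startup i's FOC: ∂u_i/∂x_i = α_i − x_i = 0, so x_i* = α_i.
NE contributions = (2.2, 3.8, 2.2); X = 8.2.
W^NE = (Σα)·X − ½Σα_i² = 8.2² − ½·24.12 = 55.18.
Planner sets x_i = Σα_j = 8.2 for every i, so X^SO = 3·8.2 = 24.6.
W^SO = (Σα)·X^SO − ½·3·(Σα)² = (3/2)·8.2² = 100.86.
Deadweight loss = W^SO − W^NE = 45.68.

45.68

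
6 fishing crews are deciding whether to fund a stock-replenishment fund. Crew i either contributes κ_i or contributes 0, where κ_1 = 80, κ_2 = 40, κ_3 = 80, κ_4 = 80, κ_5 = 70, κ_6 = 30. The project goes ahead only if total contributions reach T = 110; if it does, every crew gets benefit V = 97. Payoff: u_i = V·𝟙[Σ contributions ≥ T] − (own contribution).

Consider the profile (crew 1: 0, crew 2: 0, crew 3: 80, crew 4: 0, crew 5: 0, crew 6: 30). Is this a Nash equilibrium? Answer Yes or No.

Total = 110 ≥ 110: provided.
Crew 1 (pledges 0, payoff 97): pledging 80 → total 190, payoff 17. No gain.
Crew 2 (pledges 0, payoff 97): pledging 40 → total 150, payoff 57. No gain.
Crew 3 (pledges 80, payoff 17): dropping to 0 → total 30, payoff 0. No gain.
Crew 4 (pledges 0, payoff 97): pledging 80 → total 190, payoff 17. No gain.
Crew 5 (pledges 0, payoff 97): pledging 70 → total 180, payoff 27. No gain.
Crew 6 (pledges 30, payoff 67): dropping to 0 → total 80, payoff 0. No gain.

Yes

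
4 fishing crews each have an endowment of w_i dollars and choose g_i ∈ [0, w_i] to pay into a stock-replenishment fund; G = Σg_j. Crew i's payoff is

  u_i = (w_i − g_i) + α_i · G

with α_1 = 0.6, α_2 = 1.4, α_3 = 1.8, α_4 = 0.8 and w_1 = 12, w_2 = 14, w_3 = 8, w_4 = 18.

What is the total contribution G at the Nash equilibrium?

22

∂u_i/∂g_i = α_i − 1, so crew i contributes w_i if α_i > 1, else 0.
α_i > 1 for i ∈ {2, 3}; NE contributions (0, 14, 8, 0), G = 22.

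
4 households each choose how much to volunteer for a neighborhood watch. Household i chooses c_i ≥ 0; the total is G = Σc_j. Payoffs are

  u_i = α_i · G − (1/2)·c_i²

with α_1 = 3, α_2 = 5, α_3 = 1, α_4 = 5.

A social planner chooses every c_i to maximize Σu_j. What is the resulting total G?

Planner FOC: ∂(Σu_j)/∂c_i = (Σα_j) − c_i = 0, so c_i^SO = Σα_j = 14 for every i; G^SO = 56.

56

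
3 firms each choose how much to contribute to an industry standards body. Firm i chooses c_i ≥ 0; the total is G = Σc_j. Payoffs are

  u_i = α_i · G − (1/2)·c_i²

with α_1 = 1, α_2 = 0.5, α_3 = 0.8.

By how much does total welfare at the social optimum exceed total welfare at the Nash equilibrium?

Firm i's FOC: ∂u_i/∂c_i = α_i − c_i = 0, so c_i* = α_i.
NE contributions = (1, 0.5, 0.8); G = 2.3.
W^NE = (Σα)·G − ½Σα_i² = 2.3² − ½·1.89 = 4.345.
Planner sets c_i = Σα_j = 2.3 for every i, so G^SO = 3·2.3 = 6.9.
W^SO = (Σα)·G^SO − ½·3·(Σα)² = (3/2)·2.3² = 7.935.
Deadweight loss = W^SO − W^NE = 3.59.

3.59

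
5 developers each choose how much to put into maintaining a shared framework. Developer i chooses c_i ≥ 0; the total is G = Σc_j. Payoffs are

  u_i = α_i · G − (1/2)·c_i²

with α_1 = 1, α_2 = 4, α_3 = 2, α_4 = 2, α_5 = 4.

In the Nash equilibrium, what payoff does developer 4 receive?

24

Developer i's FOC: ∂u_i/∂c_i = α_i − c_i = 0, so c_i* = α_i.
NE contributions = (1, 4, 2, 2, 4); G = 13.
u_4 = α_4·G − ½·(c_4)² = 2·13 − ½·2² = 24.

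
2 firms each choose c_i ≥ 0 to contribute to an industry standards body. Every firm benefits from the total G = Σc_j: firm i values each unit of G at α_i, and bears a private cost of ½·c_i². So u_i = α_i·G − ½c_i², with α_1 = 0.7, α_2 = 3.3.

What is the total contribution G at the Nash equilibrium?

Firm i's FOC: ∂u_i/∂c_i = α_i − c_i = 0, so c_i* = α_i.
NE contributions = (0.7, 3.3); G = 4.

4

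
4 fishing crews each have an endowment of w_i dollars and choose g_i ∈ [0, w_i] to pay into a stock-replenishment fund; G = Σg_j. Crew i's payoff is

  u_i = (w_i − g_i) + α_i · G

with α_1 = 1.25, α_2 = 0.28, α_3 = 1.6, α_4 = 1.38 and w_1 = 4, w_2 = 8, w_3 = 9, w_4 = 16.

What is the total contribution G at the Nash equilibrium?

29

∂u_i/∂g_i = α_i − 1, so crew i contributes w_i if α_i > 1, else 0.
α_i > 1 for i ∈ {1, 3, 4}; NE contributions (4, 0, 9, 16), G = 29.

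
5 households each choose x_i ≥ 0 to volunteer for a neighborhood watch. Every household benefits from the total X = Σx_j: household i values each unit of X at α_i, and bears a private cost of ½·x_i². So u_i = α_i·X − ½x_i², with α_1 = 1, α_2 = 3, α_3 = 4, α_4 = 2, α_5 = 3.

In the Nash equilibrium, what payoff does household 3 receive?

44

Household i's FOC: ∂u_i/∂x_i = α_i − x_i = 0, so x_i* = α_i.
NE contributions = (1, 3, 4, 2, 3); X = 13.
u_3 = α_3·X − ½·(x_3)² = 4·13 − ½·4² = 44.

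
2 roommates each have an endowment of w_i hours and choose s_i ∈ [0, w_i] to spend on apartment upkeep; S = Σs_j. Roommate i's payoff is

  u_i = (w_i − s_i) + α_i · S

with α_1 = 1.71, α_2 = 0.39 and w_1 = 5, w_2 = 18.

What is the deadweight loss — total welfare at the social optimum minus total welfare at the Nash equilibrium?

∂u_i/∂s_i = α_i − 1, so roommate i contributes w_i if α_i > 1, else 0.
α_i > 1 for i ∈ {1}; NE contributions (5, 0), S = 5.
W^NE = Σw_i − S^NE + (Σα_i)·S^NE = 23 + 1.1·5 = 28.5.
Planner: ∂(Σu_j)/∂s_i = Σα_j − 1 = 1.1 > 0, so everyone contributes w_i; S^SO = 23, W^SO = 23 + 1.1·23 = 48.3.
Deadweight loss = 19.8.

19.8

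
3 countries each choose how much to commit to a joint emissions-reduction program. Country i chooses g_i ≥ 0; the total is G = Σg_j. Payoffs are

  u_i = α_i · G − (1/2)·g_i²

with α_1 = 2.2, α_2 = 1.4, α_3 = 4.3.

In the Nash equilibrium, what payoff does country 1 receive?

Country i's FOC: ∂u_i/∂g_i = α_i − g_i = 0, so g_i* = α_i.
NE contributions = (2.2, 1.4, 4.3); G = 7.9.
u_1 = α_1·G − ½·(g_1)² = 2.2·7.9 − ½·2.2² = 14.96.

14.96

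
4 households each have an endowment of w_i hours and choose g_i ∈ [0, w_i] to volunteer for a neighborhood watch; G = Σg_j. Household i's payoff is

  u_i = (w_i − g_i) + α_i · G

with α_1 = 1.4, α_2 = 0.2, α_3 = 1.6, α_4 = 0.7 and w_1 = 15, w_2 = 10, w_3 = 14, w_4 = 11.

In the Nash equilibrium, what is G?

29

∂u_i/∂g_i = α_i − 1, so household i contributes w_i if α_i > 1, else 0.
α_i > 1 for i ∈ {1, 3}; NE contributions (15, 0, 14, 0), G = 29.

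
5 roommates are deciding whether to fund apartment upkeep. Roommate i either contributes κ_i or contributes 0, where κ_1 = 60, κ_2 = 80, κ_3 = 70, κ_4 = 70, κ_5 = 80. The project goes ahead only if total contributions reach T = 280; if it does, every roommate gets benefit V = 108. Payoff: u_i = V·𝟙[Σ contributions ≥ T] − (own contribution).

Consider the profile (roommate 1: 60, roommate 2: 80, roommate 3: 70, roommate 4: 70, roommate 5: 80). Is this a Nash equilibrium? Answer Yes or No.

No

Total = 360 ≥ 280: provided.
Roommate 1 (pledges 60, payoff 48): dropping to 0 → total 300, payoff 108. Profitable deviation.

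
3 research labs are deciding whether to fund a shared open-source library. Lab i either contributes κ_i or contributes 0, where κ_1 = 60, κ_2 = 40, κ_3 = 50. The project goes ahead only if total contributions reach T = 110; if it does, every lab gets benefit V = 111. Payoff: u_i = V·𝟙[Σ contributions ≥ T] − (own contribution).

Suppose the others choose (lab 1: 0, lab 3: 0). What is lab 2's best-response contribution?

Others' total = 0. Even contributing 40 gives 40 < 110: no benefit either way.
Best response: 0.

0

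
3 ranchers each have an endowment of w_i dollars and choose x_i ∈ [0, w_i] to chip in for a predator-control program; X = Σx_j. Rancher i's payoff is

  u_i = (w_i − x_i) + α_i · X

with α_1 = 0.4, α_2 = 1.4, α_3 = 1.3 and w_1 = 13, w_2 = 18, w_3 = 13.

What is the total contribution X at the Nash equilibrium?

∂u_i/∂x_i = α_i − 1, so rancher i contributes w_i if α_i > 1, else 0.
α_i > 1 for i ∈ {2, 3}; NE contributions (0, 18, 13), X = 31.

31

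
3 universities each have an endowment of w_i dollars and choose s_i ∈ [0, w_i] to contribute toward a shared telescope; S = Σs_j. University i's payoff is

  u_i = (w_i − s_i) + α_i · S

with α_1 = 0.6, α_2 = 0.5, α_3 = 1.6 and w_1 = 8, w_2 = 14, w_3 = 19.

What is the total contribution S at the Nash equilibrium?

∂u_i/∂s_i = α_i − 1, so university i contributes w_i if α_i > 1, else 0.
α_i > 1 for i ∈ {3}; NE contributions (0, 0, 19), S = 19.

19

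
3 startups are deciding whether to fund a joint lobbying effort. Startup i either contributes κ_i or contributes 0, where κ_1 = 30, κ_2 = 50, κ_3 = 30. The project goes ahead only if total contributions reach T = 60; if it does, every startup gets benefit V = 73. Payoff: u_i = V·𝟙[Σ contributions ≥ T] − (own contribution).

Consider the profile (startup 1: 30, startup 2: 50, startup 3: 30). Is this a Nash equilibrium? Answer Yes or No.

No

Total = 110 ≥ 60: provided.
Startup 1 (pledges 30, payoff 43): dropping to 0 → total 80, payoff 73. Profitable deviation.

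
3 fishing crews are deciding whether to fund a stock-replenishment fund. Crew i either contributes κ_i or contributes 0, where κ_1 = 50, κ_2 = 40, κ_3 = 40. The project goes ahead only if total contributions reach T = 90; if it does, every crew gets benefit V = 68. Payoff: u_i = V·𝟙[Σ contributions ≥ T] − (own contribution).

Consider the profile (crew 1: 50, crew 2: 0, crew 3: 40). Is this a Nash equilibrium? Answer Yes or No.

Total = 90 ≥ 90: provided.
Crew 1 (pledges 50, payoff 18): dropping to 0 → total 40, payoff 0. No gain.
Crew 2 (pledges 0, payoff 68): pledging 40 → total 130, payoff 28. No gain.
Crew 3 (pledges 40, payoff 28): dropping to 0 → total 50, payoff 0. No gain.

Yes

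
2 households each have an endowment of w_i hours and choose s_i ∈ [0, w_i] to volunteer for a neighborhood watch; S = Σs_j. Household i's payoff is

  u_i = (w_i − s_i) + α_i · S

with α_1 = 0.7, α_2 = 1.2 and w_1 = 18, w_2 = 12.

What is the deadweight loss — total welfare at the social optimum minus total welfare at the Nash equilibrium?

16.2

∂u_i/∂s_i = α_i − 1, so household i contributes w_i if α_i > 1, else 0.
α_i > 1 for i ∈ {2}; NE contributions (0, 12), S = 12.
W^NE = Σw_i − S^NE + (Σα_i)·S^NE = 30 + 0.9·12 = 40.8.
Planner: ∂(Σu_j)/∂s_i = Σα_j − 1 = 0.9 > 0, so everyone contributes w_i; S^SO = 30, W^SO = 30 + 0.9·30 = 57.
Deadweight loss = 16.2.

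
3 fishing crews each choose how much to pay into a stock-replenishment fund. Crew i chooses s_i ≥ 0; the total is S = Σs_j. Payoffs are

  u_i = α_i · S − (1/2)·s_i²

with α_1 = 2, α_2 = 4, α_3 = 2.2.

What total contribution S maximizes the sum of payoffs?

24.6

Planner FOC: ∂(Σu_j)/∂s_i = (Σα_j) − s_i = 0, so s_i^SO = Σα_j = 8.2 for every i; S^SO = 24.6.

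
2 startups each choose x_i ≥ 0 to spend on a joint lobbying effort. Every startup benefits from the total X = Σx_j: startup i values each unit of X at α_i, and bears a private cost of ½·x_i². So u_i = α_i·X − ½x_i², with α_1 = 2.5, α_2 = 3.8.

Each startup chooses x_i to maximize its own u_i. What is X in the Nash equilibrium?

Startup i's FOC: ∂u_i/∂x_i = α_i − x_i = 0, so x_i* = α_i.
NE contributions = (2.5, 3.8); X = 6.3.

6.3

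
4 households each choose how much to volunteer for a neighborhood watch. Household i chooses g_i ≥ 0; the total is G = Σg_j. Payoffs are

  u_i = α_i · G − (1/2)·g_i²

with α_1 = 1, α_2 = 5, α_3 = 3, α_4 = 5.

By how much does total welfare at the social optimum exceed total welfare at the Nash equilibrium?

Household i's FOC: ∂u_i/∂g_i = α_i − g_i = 0, so g_i* = α_i.
NE contributions = (1, 5, 3, 5); G = 14.
W^NE = (Σα)·G − ½Σα_i² = 14² − ½·60 = 166.
Planner sets g_i = Σα_j = 14 for every i, so G^SO = 4·14 = 56.
W^SO = (Σα)·G^SO − ½·4·(Σα)² = (4/2)·14² = 392.
Deadweight loss = W^SO − W^NE = 226.

226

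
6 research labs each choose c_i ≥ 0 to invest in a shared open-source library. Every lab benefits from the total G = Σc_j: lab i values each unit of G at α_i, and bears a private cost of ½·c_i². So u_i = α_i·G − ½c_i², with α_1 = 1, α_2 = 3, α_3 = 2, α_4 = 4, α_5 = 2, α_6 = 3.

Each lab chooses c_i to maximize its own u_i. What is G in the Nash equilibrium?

Lab i's FOC: ∂u_i/∂c_i = α_i − c_i = 0, so c_i* = α_i.
NE contributions = (1, 3, 2, 4, 2, 3); G = 15.

15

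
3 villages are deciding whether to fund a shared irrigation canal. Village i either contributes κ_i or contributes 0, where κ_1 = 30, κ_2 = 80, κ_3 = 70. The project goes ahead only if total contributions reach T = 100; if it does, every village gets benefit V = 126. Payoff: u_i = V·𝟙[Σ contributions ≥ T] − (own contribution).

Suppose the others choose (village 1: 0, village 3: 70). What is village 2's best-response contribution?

Others' total = 70. Contributing 80 brings total to 150 ≥ 100: gain V − κ_2 = 46.
Best response: 80.

80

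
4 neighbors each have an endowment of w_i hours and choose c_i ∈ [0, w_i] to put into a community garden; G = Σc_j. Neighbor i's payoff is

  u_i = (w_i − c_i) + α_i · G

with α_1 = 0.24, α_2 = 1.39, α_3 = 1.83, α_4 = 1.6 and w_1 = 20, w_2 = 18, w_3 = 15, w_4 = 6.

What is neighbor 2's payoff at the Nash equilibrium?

54.21

∂u_i/∂c_i = α_i − 1, so neighbor i contributes w_i if α_i > 1, else 0.
α_i > 1 for i ∈ {2, 3, 4}; NE contributions (0, 18, 15, 6), G = 39.
u_2 = (18 − 18) + 1.39·39 = 54.21.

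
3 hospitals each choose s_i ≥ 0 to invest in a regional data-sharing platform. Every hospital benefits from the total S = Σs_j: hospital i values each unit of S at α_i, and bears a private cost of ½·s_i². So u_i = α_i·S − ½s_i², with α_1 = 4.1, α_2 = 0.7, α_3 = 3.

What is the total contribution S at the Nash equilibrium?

Hospital i's FOC: ∂u_i/∂s_i = α_i − s_i = 0, so s_i* = α_i.
NE contributions = (4.1, 0.7, 3); S = 7.8.

7.8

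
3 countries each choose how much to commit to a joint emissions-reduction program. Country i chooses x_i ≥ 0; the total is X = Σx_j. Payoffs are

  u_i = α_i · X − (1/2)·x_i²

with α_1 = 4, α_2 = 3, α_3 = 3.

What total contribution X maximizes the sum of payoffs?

30

Planner FOC: ∂(Σu_j)/∂x_i = (Σα_j) − x_i = 0, so x_i^SO = Σα_j = 10 for every i; X^SO = 30.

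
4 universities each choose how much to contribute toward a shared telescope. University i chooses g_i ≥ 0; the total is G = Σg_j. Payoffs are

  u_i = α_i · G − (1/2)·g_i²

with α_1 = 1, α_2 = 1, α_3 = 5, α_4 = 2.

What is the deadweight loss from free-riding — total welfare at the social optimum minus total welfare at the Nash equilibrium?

University i's FOC: ∂u_i/∂g_i = α_i − g_i = 0, so g_i* = α_i.
NE contributions = (1, 1, 5, 2); G = 9.
W^NE = (Σα)·G − ½Σα_i² = 9² − ½·31 = 65.5.
Planner sets g_i = Σα_j = 9 for every i, so G^SO = 4·9 = 36.
W^SO = (Σα)·G^SO − ½·4·(Σα)² = (4/2)·9² = 162.
Deadweight loss = W^SO − W^NE = 96.5.

96.5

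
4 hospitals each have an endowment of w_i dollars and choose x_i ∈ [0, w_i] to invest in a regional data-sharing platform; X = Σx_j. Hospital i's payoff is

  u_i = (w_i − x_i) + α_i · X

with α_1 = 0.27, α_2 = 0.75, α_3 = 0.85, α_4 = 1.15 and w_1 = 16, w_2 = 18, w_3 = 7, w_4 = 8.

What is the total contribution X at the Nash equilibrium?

8

∂u_i/∂x_i = α_i − 1, so hospital i contributes w_i if α_i > 1, else 0.
α_i > 1 for i ∈ {4}; NE contributions (0, 0, 0, 8), X = 8.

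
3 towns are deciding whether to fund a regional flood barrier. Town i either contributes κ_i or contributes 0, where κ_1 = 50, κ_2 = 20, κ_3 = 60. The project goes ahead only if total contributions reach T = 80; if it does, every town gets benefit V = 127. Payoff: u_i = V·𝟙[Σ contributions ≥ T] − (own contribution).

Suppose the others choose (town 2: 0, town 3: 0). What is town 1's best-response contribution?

Others' total = 0. Even contributing 50 gives 50 < 80: no benefit either way.
Best response: 0.

0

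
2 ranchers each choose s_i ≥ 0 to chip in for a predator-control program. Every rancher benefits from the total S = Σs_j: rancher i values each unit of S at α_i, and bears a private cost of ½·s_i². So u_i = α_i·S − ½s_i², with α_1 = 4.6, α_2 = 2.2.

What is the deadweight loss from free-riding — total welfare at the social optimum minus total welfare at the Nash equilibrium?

13

Rancher i's FOC: ∂u_i/∂s_i = α_i − s_i = 0, so s_i* = α_i.
NE contributions = (4.6, 2.2); S = 6.8.
W^NE = (Σα)·S − ½Σα_i² = 6.8² − ½·26 = 33.24.
Planner sets s_i = Σα_j = 6.8 for every i, so S^SO = 2·6.8 = 13.6.
W^SO = (Σα)·S^SO − ½·2·(Σα)² = (2/2)·6.8² = 46.24.
Deadweight loss = W^SO − W^NE = 13.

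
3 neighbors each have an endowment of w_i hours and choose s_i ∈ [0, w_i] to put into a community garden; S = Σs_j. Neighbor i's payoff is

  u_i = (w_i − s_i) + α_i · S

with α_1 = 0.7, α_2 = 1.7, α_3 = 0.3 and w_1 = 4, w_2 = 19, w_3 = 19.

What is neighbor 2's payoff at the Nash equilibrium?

∂u_i/∂s_i = α_i − 1, so neighbor i contributes w_i if α_i > 1, else 0.
α_i > 1 for i ∈ {2}; NE contributions (0, 19, 0), S = 19.
u_2 = (19 − 19) + 1.7·19 = 32.3.

32.3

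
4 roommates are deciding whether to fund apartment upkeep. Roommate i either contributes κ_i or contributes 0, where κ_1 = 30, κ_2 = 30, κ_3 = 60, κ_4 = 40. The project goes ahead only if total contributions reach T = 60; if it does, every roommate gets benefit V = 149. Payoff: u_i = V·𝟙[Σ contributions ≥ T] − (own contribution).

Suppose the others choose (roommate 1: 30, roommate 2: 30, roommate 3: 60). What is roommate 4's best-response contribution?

Others' total = 120 ≥ 60; contributing adds cost 40 for no extra benefit.
Best response: 0.

0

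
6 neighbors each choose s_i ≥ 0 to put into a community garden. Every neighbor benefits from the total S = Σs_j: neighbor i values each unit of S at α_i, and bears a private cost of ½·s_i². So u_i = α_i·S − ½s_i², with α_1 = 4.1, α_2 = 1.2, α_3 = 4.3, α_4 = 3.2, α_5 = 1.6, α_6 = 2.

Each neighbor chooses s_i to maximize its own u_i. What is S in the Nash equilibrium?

Neighbor i's FOC: ∂u_i/∂s_i = α_i − s_i = 0, so s_i* = α_i.
NE contributions = (4.1, 1.2, 4.3, 3.2, 1.6, 2); S = 16.4.

16.4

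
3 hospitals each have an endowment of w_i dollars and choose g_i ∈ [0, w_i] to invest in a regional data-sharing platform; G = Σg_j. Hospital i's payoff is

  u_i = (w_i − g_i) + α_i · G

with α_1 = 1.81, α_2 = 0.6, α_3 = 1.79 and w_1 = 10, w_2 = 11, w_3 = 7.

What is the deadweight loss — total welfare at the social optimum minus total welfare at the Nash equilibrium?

35.2

∂u_i/∂g_i = α_i − 1, so hospital i contributes w_i if α_i > 1, else 0.
α_i > 1 for i ∈ {1, 3}; NE contributions (10, 0, 7), G = 17.
W^NE = Σw_i − G^NE + (Σα_i)·G^NE = 28 + 3.2·17 = 82.4.
Planner: ∂(Σu_j)/∂g_i = Σα_j − 1 = 3.2 > 0, so everyone contributes w_i; G^SO = 28, W^SO = 28 + 3.2·28 = 117.6.
Deadweight loss = 35.2.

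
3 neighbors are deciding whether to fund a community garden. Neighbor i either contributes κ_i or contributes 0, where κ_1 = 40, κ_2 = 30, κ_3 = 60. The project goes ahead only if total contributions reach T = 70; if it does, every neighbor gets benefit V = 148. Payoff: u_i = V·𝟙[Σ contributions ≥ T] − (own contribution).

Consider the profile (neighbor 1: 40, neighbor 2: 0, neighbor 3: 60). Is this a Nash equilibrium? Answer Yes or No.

Yes

Total = 100 ≥ 70: provided.
Neighbor 1 (pledges 40, payoff 108): dropping to 0 → total 60, payoff 0. No gain.
Neighbor 2 (pledges 0, payoff 148): pledging 30 → total 130, payoff 118. No gain.
Neighbor 3 (pledges 60, payoff 88): dropping to 0 → total 40, payoff 0. No gain.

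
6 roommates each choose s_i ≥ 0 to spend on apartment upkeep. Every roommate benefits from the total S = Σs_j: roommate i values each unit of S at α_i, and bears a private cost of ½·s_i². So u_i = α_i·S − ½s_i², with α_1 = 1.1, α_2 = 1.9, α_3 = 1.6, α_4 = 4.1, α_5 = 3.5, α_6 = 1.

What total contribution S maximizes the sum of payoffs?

79.2

Planner FOC: ∂(Σu_j)/∂s_i = (Σα_j) − s_i = 0, so s_i^SO = Σα_j = 13.2 for every i; S^SO = 79.2.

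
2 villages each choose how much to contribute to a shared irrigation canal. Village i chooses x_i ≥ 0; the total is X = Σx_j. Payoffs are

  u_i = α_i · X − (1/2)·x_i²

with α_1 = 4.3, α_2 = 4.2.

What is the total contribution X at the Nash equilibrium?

Village i's FOC: ∂u_i/∂x_i = α_i − x_i = 0, so x_i* = α_i.
NE contributions = (4.3, 4.2); X = 8.5.

8.5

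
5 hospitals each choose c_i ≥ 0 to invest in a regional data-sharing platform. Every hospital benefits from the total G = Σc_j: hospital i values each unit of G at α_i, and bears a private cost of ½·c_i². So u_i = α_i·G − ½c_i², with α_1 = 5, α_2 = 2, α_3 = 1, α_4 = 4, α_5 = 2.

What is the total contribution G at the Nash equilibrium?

Hospital i's FOC: ∂u_i/∂c_i = α_i − c_i = 0, so c_i* = α_i.
NE contributions = (5, 2, 1, 4, 2); G = 14.

14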